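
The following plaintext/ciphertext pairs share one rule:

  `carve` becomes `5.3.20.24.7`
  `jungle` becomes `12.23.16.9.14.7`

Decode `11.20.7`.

ire

The number is (letter's place in the alphabet, a=1) + 2.
Decoding 11.20.7: 11→(11−2)÷1=9=i, 20→(20−2)÷1=18=r, 7→(7−2)÷1=5=e.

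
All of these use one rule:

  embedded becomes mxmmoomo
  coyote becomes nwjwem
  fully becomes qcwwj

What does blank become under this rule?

mwiyv

The shift depends on letter class: consonant m→x is +11, but vowel e→m is +8. The rule splits by letter class: vowels +8, consonants +11.
On blank: b(cons)+11=m, l(cons)+11=w, a(vowel)+8=i, n(cons)+11=y, k(cons)+11=v.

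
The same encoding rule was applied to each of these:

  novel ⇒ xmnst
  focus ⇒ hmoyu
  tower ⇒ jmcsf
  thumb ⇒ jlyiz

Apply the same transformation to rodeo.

n(13)→x(23) and o(14)→m(12) fit y≡15x+10 (mod 26); the inverse of 15 mod 26 is 7. Each letter's alphabet position (a=0..z=25) is mapped through 15·x+10 mod 26 — an affine cipher.
Applying it to rodeo: r(17)→15·17+10≡5=f; o(14)→15·14+10≡12=m; d(3)→15·3+10≡3=d; e(4)→15·4+10≡18=s; o(14)→15·14+10≡12=m (all mod 26).

fmdsm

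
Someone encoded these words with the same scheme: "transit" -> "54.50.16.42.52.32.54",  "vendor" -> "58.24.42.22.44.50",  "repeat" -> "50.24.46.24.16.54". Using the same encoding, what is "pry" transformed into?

46.50.64

t(#20)→54 and r(#18)→50: differences scale by 2, so n = 2·pos + 14. With a=1..z=26, the number is 2·pos + 14.
Applying it to pry: p=16→46, r=18→50, y=25→64.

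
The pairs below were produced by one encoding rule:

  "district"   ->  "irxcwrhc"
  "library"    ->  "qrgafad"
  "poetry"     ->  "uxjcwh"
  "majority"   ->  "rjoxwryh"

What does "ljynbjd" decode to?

gateway

Shifts by position in district: pos 0: d→i (+5), pos 1: i→r (+9), pos 2: s→x (+5), pos 3: t→c (+9) — repeating every 2. The shifts repeat in a cycle of length 2: positions 0,1,… shift by +5, +9, then the pattern repeats.
Reversing it on ljynbjd: l−5=g, j−9=a, y−5=t, n−9=e, b−5=w, j−9=a, d−5=y.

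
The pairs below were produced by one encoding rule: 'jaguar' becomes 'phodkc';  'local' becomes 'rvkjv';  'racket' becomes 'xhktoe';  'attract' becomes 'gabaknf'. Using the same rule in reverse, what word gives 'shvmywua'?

Each letter shifts forward by (position + 6), i.e. 6, 7, 8, … — the shift grows by one for each successive letter.
Undoing it on shvmywua: s−6=m, h−7=a, v−8=n, m−9=d, y−10=o, w−11=l, u−12=i, a−13=n.

mandolin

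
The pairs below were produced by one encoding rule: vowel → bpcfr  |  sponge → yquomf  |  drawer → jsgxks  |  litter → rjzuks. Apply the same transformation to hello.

nfrmu

The shifts repeat in a cycle of length 2: positions 0,1,… shift by +6, +1, then the pattern repeats.
For hello: h+6=n, e+1=f, l+6=r, l+1=m, o+6=u.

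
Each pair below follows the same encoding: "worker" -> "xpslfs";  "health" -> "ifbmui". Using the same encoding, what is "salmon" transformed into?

tbmnpo

Compare letters: w→x is +1, o→p is +1, r→s is +1 — a constant shift. This is a Caesar cipher with shift 1.
For salmon: s+1=t, a+1=b, l+1=m, m+1=n, o+1=p, n+1=o.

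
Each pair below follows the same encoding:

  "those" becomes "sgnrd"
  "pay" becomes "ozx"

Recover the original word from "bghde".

Compare letters: t→s is +25, h→g is +25, o→n is +25 — a constant shift. This is a Caesar cipher with shift 25.
Undoing it on bghde: b−25=c, g−25=h, h−25=i, d−25=e, e−25=f.

chief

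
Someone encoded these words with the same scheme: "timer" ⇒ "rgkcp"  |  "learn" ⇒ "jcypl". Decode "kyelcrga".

magnetic

Compare letters: t→r is +24, i→g is +24, m→k is +24 — a constant shift. Every letter moves 24 places later in the alphabet, wrapping around z→a.
Decoding kyelcrga: k−24=m, y−24=a, e−24=g, l−24=n, c−24=e, r−24=t, g−24=i, a−24=c.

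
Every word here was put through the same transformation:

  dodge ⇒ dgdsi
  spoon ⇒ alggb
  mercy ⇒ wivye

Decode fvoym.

d(3)→d(3) and o(14)→g(6) fit y≡5x+14 (mod 26); the inverse of 5 mod 26 is 21. Each letter's alphabet position (a=0..z=25) is mapped through 5·x+14 mod 26 — an affine cipher.
Undoing it on fvoym: f(5)→21·(5−14)≡19=t; v(21)→21·(21−14)≡17=r; o(14)→21·(14−14)≡0=a; y(24)→21·(24−14)≡2=c; m(12)→21·(12−14)≡10=k (all mod 26).

track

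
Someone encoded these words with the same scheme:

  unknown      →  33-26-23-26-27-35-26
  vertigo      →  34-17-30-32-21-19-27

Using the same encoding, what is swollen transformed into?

31-35-27-24-24-17-26

Letters become their 1-based position plus 12 (so a→13, b→14, …).
For swollen: s=19→31, w=23→35, o=15→27, l=12→24, l=12→24, e=5→17, n=14→26.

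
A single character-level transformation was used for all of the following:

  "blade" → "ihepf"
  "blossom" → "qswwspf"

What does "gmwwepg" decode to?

classic

The word is reversed, then every letter is shifted forward by 4.
Undoing it on gmwwepg: shift back: g−4=c, m−4=i, w−4=s, w−4=s, e−4=a, p−4=l, g−4=c → cissalc; then reverse → classic.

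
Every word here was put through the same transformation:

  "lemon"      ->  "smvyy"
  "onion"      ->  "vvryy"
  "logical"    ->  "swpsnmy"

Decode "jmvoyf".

In lemon: l→s is +7, e→m is +8, m→v is +9, o→y is +10 — the shift increases by 1 each position. The shift increases by 1 at each position, starting from +7: 7, 8, 9, ….
Decoding jmvoyf: j−7=c, m−8=e, v−9=m, o−10=e, y−11=n, f−12=t.

cement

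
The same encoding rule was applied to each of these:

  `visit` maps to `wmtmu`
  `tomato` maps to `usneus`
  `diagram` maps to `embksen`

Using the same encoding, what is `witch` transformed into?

Shifts by position in visit: pos 0: v→w (+1), pos 1: i→m (+4), pos 2: s→t (+1), pos 3: i→m (+4) — repeating every 2. The shifts repeat in a cycle of length 2: positions 0,1,… shift by +1, +4, then the pattern repeats.
Applying it to witch: w+1=x, i+4=m, t+1=u, c+4=g, h+1=i.

xmugi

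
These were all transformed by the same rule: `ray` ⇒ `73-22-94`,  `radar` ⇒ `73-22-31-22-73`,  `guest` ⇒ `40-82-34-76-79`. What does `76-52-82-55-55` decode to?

r(#18)→73 and a(#1)→22: differences scale by 3, so n = 3·pos + 19. The formula is n = 3×(alphabet index, a=1) + 19.
Reversing it on 76-52-82-55-55: 76→(76−19)÷3=19=s, 52→(52−19)÷3=11=k, 82→(82−19)÷3=21=u, 55→(55−19)÷3=12=l, 55→(55−19)÷3=12=l.

skull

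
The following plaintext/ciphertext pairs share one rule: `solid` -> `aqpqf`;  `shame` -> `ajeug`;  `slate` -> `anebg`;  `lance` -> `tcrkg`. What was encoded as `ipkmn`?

angel

Shifts by position in solid: pos 0: s→a (+8), pos 1: o→q (+2), pos 2: l→p (+4), pos 3: i→q (+8), pos 4: d→f (+2) — repeating every 3. The shifts repeat in a cycle of length 3: positions 0,1,… shift by +8, +2, +4, then the pattern repeats.
Undoing it on ipkmn: i−8=a, p−2=n, k−4=g, m−8=e, n−2=l.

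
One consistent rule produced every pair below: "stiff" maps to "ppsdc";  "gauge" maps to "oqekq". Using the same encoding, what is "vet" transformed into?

dof

Two steps: reverse the string, then apply a Caesar shift of +10.
On vet: reverse → tev; then shift: t+10=d, e+10=o, v+10=f.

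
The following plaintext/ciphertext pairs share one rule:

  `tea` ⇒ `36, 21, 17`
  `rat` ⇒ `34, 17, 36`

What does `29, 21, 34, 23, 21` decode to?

merge

t is letter #20 and maps to 36: an offset of 16. Letters become their 1-based position plus 16 (so a→17, b→18, …).
Reversing it on 29, 21, 34, 23, 21: 29→(29−16)÷1=13=m, 21→(21−16)÷1=5=e, 34→(34−16)÷1=18=r, 23→(23−16)÷1=7=g, 21→(21−16)÷1=5=e.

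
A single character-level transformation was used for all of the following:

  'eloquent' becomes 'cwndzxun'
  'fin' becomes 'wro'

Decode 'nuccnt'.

kettle

The output letters match the input read backwards, each shifted +9: eloquent reversed is tneuqole. Read the word backwards and shift each letter +9.
Decoding nuccnt: shift back: n−9=e, u−9=l, c−9=t, c−9=t, n−9=e, t−9=k → elttek; then reverse → kettle.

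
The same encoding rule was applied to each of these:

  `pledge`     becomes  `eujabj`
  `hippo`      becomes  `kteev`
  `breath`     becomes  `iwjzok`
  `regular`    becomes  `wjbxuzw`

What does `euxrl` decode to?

pluck

Treating letters as 0–25, the rule is x ↦ 9x + 25 (mod 26).
Decoding euxrl: e(4)→3·(4−25)≡15=p; u(20)→3·(20−25)≡11=l; x(23)→3·(23−25)≡20=u; r(17)→3·(17−25)≡2=c; l(11)→3·(11−25)≡10=k (all mod 26).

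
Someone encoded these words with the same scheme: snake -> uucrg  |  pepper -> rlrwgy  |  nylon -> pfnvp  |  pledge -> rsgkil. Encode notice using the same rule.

pvvpel

Shifts by position in snake: pos 0: s→u (+2), pos 1: n→u (+7), pos 2: a→c (+2), pos 3: k→r (+7) — repeating every 2. It's a Vigenère-style cipher with numeric key [2,7]: position i shifts by key[i mod 2].
Applying it to notice: n+2=p, o+7=v, t+2=v, i+7=p, c+2=e, e+7=l.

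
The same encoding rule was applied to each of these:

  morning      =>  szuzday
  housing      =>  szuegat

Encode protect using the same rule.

The output letters match the input read backwards, each shifted +12: morning reversed is gninrom. Two steps: reverse the string, then apply a Caesar shift of +12.
On protect: reverse → tcetorp; then shift: t+12=f, c+12=o, e+12=q, t+12=f, o+12=a, r+12=d, p+12=b.

foqfadb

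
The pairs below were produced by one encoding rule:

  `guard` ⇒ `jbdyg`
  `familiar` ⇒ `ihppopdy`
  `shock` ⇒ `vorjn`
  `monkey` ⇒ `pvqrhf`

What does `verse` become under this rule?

Shifts by position in guard: pos 0: g→j (+3), pos 1: u→b (+7), pos 2: a→d (+3), pos 3: r→y (+7) — repeating every 2. A repeating key of period 2 is used — shifts +3, +7 over and over.
Applying it to verse: v+3=y, e+7=l, r+3=u, s+7=z, e+3=h.

yluzh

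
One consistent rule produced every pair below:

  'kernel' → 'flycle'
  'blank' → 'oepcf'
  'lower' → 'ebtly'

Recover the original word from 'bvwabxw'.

outpost

k(10)→f(5) and e(4)→l(11) fit y≡25x+15 (mod 26); the inverse of 25 mod 26 is 25. This is an affine cipher: with a=0,…,z=25, each position x becomes (25x+15) mod 26.
Reversing it on bvwabxw: b(1)→25·(1−15)≡14=o; v(21)→25·(21−15)≡20=u; w(22)→25·(22−15)≡19=t; a(0)→25·(0−15)≡15=p; b(1)→25·(1−15)≡14=o; x(23)→25·(23−15)≡18=s; w(22)→25·(22−15)≡19=t (all mod 26).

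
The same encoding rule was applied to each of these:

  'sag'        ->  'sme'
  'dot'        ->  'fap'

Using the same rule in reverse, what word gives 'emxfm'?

The output letters match the input read backwards, each shifted +12: sag reversed is gas. Two steps: reverse the string, then apply a Caesar shift of +12.
Decoding emxfm: shift back: e−12=s, m−12=a, x−12=l, f−12=t, m−12=a → salta; then reverse → atlas.

atlas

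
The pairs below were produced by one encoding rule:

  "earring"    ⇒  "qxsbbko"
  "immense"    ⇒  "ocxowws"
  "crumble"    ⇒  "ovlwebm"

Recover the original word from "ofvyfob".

revolve

The output letters match the input read backwards, each shifted +10: earring reversed is gnirrae. Two steps: reverse the string, then apply a Caesar shift of +10.
Undoing it on ofvyfob: shift back: o−10=e, f−10=v, v−10=l, y−10=o, f−10=v, o−10=e, b−10=r → evlover; then reverse → revolve.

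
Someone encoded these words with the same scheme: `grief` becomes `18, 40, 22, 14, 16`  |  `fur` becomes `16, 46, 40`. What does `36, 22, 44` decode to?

With a=1..z=26, the number is 2·pos + 4.
Reversing it on 36, 22, 44: 36→(36−4)÷2=16=p, 22→(22−4)÷2=9=i, 44→(44−4)÷2=20=t.

pit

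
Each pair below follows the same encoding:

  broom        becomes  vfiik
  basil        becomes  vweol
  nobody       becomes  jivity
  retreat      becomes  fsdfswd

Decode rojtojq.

finding

This is an affine cipher: with a=0,…,z=25, each position x becomes (25x+22) mod 26.
Decoding rojtojq: r(17)→25·(17−22)≡5=f; o(14)→25·(14−22)≡8=i; j(9)→25·(9−22)≡13=n; t(19)→25·(19−22)≡3=d; o(14)→25·(14−22)≡8=i; j(9)→25·(9−22)≡13=n; q(16)→25·(16−22)≡6=g (all mod 26).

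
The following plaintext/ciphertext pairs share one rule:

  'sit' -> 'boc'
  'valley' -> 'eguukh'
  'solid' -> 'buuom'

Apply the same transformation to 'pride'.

yaomk

The rule splits by letter class: vowels +6, consonants +9.
Applying it to pride: p(cons)+9=y, r(cons)+9=a, i(vowel)+6=o, d(cons)+9=m, e(vowel)+6=k.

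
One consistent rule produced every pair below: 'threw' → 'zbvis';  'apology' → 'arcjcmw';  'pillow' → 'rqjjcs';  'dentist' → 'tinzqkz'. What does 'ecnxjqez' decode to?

conflict

t(19)→z(25) and h(7)→b(1) fit y≡15x+0 (mod 26); the inverse of 15 mod 26 is 7. Each letter's alphabet position (a=0..z=25) is mapped through 15·x+0 mod 26 — an affine cipher.
Decoding ecnxjqez: e(4)→7·(4−0)≡2=c; c(2)→7·(2−0)≡14=o; n(13)→7·(13−0)≡13=n; x(23)→7·(23−0)≡5=f; j(9)→7·(9−0)≡11=l; q(16)→7·(16−0)≡8=i; e(4)→7·(4−0)≡2=c; z(25)→7·(25−0)≡19=t (all mod 26).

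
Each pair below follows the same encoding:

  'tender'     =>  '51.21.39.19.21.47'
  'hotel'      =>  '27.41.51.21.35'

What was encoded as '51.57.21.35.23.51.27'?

twelfth

t(#20)→51 and e(#5)→21: differences scale by 2, so n = 2·pos + 11. The formula is n = 2×(alphabet index, a=1) + 11.
Decoding 51.57.21.35.23.51.27: 51→(51−11)÷2=20=t, 57→(57−11)÷2=23=w, 21→(21−11)÷2=5=e, 35→(35−11)÷2=12=l, 23→(23−11)÷2=6=f, 51→(51−11)÷2=20=t, 27→(27−11)÷2=8=h.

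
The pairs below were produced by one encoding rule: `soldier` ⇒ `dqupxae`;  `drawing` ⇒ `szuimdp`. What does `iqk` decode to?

yew

The output letters match the input read backwards, each shifted +12: soldier reversed is reidlos. The word is reversed, then every letter is shifted forward by 12.
Decoding iqk: shift back: i−12=w, q−12=e, k−12=y → wey; then reverse → yew.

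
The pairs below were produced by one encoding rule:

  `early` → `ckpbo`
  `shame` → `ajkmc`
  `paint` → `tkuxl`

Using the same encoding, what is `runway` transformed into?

pwxsko

Treating letters as 0–25, the rule is x ↦ 11x + 10 (mod 26).
For runway: r(17)→11·17+10≡15=p; u(20)→11·20+10≡22=w; n(13)→11·13+10≡23=x; w(22)→11·22+10≡18=s; a(0)→11·0+10≡10=k; y(24)→11·24+10≡14=o (all mod 26).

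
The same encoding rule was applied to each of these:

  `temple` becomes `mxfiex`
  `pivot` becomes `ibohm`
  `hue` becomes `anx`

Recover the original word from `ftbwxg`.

maiden

Compare letters: t→m is +19, e→x is +19, m→f is +19 — a constant shift. Every letter moves 19 places later in the alphabet, wrapping around z→a.
Reversing it on ftbwxg: f−19=m, t−19=a, b−19=i, w−19=d, x−19=e, g−19=n.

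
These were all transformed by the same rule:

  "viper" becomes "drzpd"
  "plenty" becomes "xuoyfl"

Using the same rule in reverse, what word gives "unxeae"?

The shift increases by 1 at each position, starting from +8: 8, 9, 10, ….
Decoding unxeae: u−8=m, n−9=e, x−10=n, e−11=t, a−12=o, e−13=r.

mentor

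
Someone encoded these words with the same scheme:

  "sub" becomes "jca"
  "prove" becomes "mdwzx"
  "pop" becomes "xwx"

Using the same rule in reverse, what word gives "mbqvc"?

The output letters match the input read backwards, each shifted +8: sub reversed is bus. The word is reversed, then every letter is shifted forward by 8.
Reversing it on mbqvc: shift back: m−8=e, b−8=t, q−8=i, v−8=n, c−8=u → etinu; then reverse → unite.

unite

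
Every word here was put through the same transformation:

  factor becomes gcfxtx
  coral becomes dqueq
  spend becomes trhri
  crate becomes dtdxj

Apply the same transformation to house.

iqxwj

Letter i (0-indexed) is shifted by i+1, so successive shifts are 1, 2, 3, ….
On house: h+1=i, o+2=q, u+3=x, s+4=w, e+5=j.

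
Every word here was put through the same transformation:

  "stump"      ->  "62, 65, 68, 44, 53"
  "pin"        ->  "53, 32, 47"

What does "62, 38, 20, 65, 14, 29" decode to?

s(#19)→62 and t(#20)→65: differences scale by 3, so n = 3·pos + 5. Each letter becomes 3×(its alphabet position, a=1..z=26) + 5.
Decoding 62, 38, 20, 65, 14, 29: 62→(62−5)÷3=19=s, 38→(38−5)÷3=11=k, 20→(20−5)÷3=5=e, 65→(65−5)÷3=20=t, 14→(14−5)÷3=3=c, 29→(29−5)÷3=8=h.

sketch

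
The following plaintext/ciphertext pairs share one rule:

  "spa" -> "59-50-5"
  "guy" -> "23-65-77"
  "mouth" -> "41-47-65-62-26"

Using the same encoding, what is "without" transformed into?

71-29-62-26-47-65-62

s(#19)→59 and p(#16)→50: differences scale by 3, so n = 3·pos + 2. With a=1..z=26, the number is 3·pos + 2.
For without: w=23→71, i=9→29, t=20→62, h=8→26, o=15→47, u=21→65, t=20→62.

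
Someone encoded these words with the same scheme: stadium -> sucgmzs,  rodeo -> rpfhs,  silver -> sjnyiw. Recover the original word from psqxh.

Each letter shifts forward by its position index (0, 1, 2, …) — the shift grows by one for each successive letter.
Decoding psqxh: p−0=p, s−1=r, q−2=o, x−3=u, h−4=d.

proud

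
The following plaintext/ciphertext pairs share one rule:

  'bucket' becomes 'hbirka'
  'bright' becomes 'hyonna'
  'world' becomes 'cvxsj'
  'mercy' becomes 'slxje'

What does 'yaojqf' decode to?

sticky

Shifts by position in bucket: pos 0: b→h (+6), pos 1: u→b (+7), pos 2: c→i (+6), pos 3: k→r (+7) — repeating every 2. A repeating key of period 2 is used — shifts +6, +7 over and over.
Reversing it on yaojqf: y−6=s, a−7=t, o−6=i, j−7=c, q−6=k, f−7=y.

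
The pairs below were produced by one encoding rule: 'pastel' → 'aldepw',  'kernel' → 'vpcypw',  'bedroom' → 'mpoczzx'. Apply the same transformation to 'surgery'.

dfcrpcj

Every letter moves 11 places later in the alphabet, wrapping around z→a.
For surgery: s+11=d, u+11=f, r+11=c, g+11=r, e+11=p, r+11=c, y+11=j.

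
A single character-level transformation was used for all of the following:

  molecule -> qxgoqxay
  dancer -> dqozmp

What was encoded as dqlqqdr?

freezer

The output letters match the input read backwards, each shifted +12: molecule reversed is elucelom. The word is reversed, then every letter is shifted forward by 12.
Reversing it on dqlqqdr: shift back: d−12=r, q−12=e, l−12=z, q−12=e, q−12=e, d−12=r, r−12=f → rezeerf; then reverse → freezer.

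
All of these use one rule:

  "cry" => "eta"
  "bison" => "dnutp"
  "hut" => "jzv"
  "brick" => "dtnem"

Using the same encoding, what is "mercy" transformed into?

The rule splits by letter class: vowels +5, consonants +2.
Applying it to mercy: m(cons)+2=o, e(vowel)+5=j, r(cons)+2=t, c(cons)+2=e, y(cons)+2=a.

ojtea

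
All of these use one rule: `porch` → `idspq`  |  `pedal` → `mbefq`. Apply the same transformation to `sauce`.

fdvbt

The output letters match the input read backwards, each shifted +1: porch reversed is hcrop. Two steps: reverse the string, then apply a Caesar shift of +1.
Applying it to sauce: reverse → ecuas; then shift: e+1=f, c+1=d, u+1=v, a+1=b, s+1=t.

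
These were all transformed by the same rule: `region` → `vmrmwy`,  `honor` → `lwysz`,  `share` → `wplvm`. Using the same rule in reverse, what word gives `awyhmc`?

Shifts by position in region: pos 0: r→v (+4), pos 1: e→m (+8), pos 2: g→r (+11), pos 3: i→m (+4), pos 4: o→w (+8), pos 5: n→y (+11) — repeating every 3. It's a Vigenère-style cipher with numeric key [4,8,11]: position i shifts by key[i mod 3].
Decoding awyhmc: a−4=w, w−8=o, y−11=n, h−4=d, m−8=e, c−11=r.

wonder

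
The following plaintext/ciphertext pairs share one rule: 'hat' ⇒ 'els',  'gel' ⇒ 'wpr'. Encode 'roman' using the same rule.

ylxzc

The output letters match the input read backwards, each shifted +11: hat reversed is tah. Read the word backwards and shift each letter +11.
For roman: reverse → namor; then shift: n+11=y, a+11=l, m+11=x, o+11=z, r+11=c.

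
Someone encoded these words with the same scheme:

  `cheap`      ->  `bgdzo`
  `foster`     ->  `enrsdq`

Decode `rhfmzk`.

signal

Compare letters: c→b is +25, h→g is +25, e→d is +25 — a constant shift. This is a Caesar cipher with shift 25.
Decoding rhfmzk: r−25=s, h−25=i, f−25=g, m−25=n, z−25=a, k−25=l.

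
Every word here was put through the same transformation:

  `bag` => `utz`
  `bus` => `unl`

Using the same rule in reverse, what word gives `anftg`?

Compare letters: b→u is +19, a→t is +19, g→z is +19 — a constant shift. This is a Caesar cipher with shift 19.
Reversing it on anftg: a−19=h, n−19=u, f−19=m, t−19=a, g−19=n.

human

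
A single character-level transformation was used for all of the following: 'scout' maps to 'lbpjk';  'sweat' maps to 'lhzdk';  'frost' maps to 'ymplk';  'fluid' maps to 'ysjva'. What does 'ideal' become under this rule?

Treating letters as 0–25, the rule is x ↦ 25x + 3 (mod 26).
For ideal: i(8)→25·8+3≡21=v; d(3)→25·3+3≡0=a; e(4)→25·4+3≡25=z; a(0)→25·0+3≡3=d; l(11)→25·11+3≡18=s (all mod 26).

vazds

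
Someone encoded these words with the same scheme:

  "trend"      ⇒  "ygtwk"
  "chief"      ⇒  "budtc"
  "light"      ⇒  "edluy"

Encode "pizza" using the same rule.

odaaj

t(19)→y(24) and r(17)→g(6) fit y≡9x+9 (mod 26); the inverse of 9 mod 26 is 3. Treating letters as 0–25, the rule is x ↦ 9x + 9 (mod 26).
Applying it to pizza: p(15)→9·15+9≡14=o; i(8)→9·8+9≡3=d; z(25)→9·25+9≡0=a; z(25)→9·25+9≡0=a; a(0)→9·0+9≡9=j (all mod 26).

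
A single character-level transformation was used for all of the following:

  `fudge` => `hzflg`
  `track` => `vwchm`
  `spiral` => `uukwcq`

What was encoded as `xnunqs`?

Shifts by position in fudge: pos 0: f→h (+2), pos 1: u→z (+5), pos 2: d→f (+2), pos 3: g→l (+5) — repeating every 2. It's a Vigenère-style cipher with numeric key [2,5]: position i shifts by key[i mod 2].
Decoding xnunqs: x−2=v, n−5=i, u−2=s, n−5=i, q−2=o, s−5=n.

vision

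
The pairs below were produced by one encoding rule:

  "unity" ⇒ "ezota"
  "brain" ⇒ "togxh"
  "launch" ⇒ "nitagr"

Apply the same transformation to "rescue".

The output letters match the input read backwards, each shifted +6: unity reversed is ytinu. Two steps: reverse the string, then apply a Caesar shift of +6.
On rescue: reverse → eucser; then shift: e+6=k, u+6=a, c+6=i, s+6=y, e+6=k, r+6=x.

kaiykx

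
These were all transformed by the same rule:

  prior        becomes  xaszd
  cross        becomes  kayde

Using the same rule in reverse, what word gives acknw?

stack

Letter i (0-indexed) is shifted by i+8, so successive shifts are 8, 9, 10, ….
Undoing it on acknw: a−8=s, c−9=t, k−10=a, n−11=c, w−12=k.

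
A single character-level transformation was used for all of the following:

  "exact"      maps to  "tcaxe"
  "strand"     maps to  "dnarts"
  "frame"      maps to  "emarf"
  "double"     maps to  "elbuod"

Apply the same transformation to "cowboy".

yobwoc

The output letters match the input read backwards: exact reversed is tcaxe. The word is simply reversed.
Applying it to cowboy: reverse → yobwoc.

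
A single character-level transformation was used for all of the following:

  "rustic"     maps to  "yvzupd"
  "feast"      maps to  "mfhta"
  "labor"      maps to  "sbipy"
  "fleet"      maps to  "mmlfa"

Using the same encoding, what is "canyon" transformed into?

jbuzvo

Shifts by position in rustic: pos 0: r→y (+7), pos 1: u→v (+1), pos 2: s→z (+7), pos 3: t→u (+1) — repeating every 2. A repeating key of period 2 is used — shifts +7, +1 over and over.
Applying it to canyon: c+7=j, a+1=b, n+7=u, y+1=z, o+7=v, n+1=o.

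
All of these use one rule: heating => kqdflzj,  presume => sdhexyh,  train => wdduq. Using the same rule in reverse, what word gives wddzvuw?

Shifts by position in heating: pos 0: h→k (+3), pos 1: e→q (+12), pos 2: a→d (+3), pos 3: t→f (+12) — repeating every 2. A repeating key of period 2 is used — shifts +3, +12 over and over.
Decoding wddzvuw: w−3=t, d−12=r, d−3=a, z−12=n, v−3=s, u−12=i, w−3=t.

transit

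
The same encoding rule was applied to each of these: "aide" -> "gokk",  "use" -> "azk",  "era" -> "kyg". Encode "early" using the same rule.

The shift depends on letter class: consonant d→k is +7, but vowel a→g is +6. The rule splits by letter class: vowels +6, consonants +7.
For early: e(vowel)+6=k, a(vowel)+6=g, r(cons)+7=y, l(cons)+7=s, y(cons)+7=f.

kgysf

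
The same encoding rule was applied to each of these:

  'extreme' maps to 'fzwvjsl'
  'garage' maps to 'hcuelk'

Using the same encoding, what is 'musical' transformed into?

In extreme: e→f is +1, x→z is +2, t→w is +3, r→v is +4 — the shift increases by 1 each position. Each letter shifts forward by (position + 1), i.e. 1, 2, 3, … — the shift grows by one for each successive letter.
Applying it to musical: m+1=n, u+2=w, s+3=v, i+4=m, c+5=h, a+6=g, l+7=s.

nwvmhgs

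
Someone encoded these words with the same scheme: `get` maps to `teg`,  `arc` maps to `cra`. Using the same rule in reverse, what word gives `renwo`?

owner

The output letters match the input read backwards: get reversed is teg. The word is simply reversed.
Undoing it on renwo: then reverse → owner.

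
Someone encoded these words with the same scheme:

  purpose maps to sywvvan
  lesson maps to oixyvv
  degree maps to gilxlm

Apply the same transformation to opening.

In purpose: p→s is +3, u→y is +4, r→w is +5, p→v is +6 — the shift increases by 1 each position. The shift increases by 1 at each position, starting from +3: 3, 4, 5, ….
On opening: o+3=r, p+4=t, e+5=j, n+6=t, i+7=p, n+8=v, g+9=p.

rtjtpvp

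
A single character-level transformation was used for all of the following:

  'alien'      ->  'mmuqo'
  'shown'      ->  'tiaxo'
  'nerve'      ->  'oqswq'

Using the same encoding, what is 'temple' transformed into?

The shift depends on letter class: consonant l→m is +1, but vowel a→m is +12. Two shifts are in play — +12 for a/e/i/o/u, +1 for every other letter.
For temple: t(cons)+1=u, e(vowel)+12=q, m(cons)+1=n, p(cons)+1=q, l(cons)+1=m, e(vowel)+12=q.

uqnqmq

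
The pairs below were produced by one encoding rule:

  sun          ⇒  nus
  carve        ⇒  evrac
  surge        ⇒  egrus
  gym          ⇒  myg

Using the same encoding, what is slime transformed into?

It's just the letters in reverse order.
For slime: reverse → emils.

emils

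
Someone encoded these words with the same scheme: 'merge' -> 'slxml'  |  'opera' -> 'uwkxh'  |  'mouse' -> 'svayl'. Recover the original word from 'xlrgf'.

relay

Shifts by position in merge: pos 0: m→s (+6), pos 1: e→l (+7), pos 2: r→x (+6), pos 3: g→m (+6), pos 4: e→l (+7) — repeating every 3. A repeating key of period 3 is used — shifts +6, +7, +6 over and over.
Undoing it on xlrgf: x−6=r, l−7=e, r−6=l, g−6=a, f−7=y.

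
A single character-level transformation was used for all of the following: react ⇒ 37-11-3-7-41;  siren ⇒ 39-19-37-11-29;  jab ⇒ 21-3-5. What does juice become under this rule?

r(#18)→37 and e(#5)→11: differences scale by 2, so n = 2·pos + 1. The formula is n = 2×(alphabet index, a=1) + 1.
For juice: j=10→21, u=21→43, i=9→19, c=3→7, e=5→11.

21-43-19-7-11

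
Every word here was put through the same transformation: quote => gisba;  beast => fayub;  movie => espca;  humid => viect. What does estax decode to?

q(16)→g(6) and u(20)→i(8) fit y≡7x+24 (mod 26); the inverse of 7 mod 26 is 15. Treating letters as 0–25, the rule is x ↦ 7x + 24 (mod 26).
Decoding estax: e(4)→15·(4−24)≡12=m; s(18)→15·(18−24)≡14=o; t(19)→15·(19−24)≡3=d; a(0)→15·(0−24)≡4=e; x(23)→15·(23−24)≡11=l (all mod 26).

model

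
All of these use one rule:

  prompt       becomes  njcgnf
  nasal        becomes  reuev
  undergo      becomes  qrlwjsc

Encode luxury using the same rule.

vqxqji

p(15)→n(13) and r(17)→j(9) fit y≡11x+4 (mod 26); the inverse of 11 mod 26 is 19. Each letter's alphabet position (a=0..z=25) is mapped through 11·x+4 mod 26 — an affine cipher.
For luxury: l(11)→11·11+4≡21=v; u(20)→11·20+4≡16=q; x(23)→11·23+4≡23=x; u(20)→11·20+4≡16=q; r(17)→11·17+4≡9=j; y(24)→11·24+4≡8=i (all mod 26).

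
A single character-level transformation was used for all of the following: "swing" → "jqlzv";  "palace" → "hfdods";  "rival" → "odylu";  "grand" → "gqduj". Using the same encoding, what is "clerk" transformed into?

nuhof

The output letters match the input read backwards, each shifted +3: swing reversed is gniws. Two steps: reverse the string, then apply a Caesar shift of +3.
On clerk: reverse → krelc; then shift: k+3=n, r+3=u, e+3=h, l+3=o, c+3=f.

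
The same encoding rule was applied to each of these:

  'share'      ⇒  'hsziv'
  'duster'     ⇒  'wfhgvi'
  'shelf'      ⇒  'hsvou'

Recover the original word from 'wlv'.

doe

Each pair mirrors across the alphabet (s↔h, h↔s, a↔z): positions sum to 25. Letters are reflected about the middle of the alphabet (position → 25−position): Atbash.
Decoding wlv: w↔d, l↔o, v↔e.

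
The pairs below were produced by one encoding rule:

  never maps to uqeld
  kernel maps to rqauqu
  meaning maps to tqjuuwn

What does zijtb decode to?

It's a Vigenère-style cipher with numeric key [7,12,9]: position i shifts by key[i mod 3].
Undoing it on zijtb: z−7=s, i−12=w, j−9=a, t−7=m, b−12=p.

swamp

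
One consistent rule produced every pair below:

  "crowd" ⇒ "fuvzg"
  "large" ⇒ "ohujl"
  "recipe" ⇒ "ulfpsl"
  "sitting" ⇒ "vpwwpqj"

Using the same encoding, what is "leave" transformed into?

olhyl

Two shifts are in play — +7 for a/e/i/o/u, +3 for every other letter.
On leave: l(cons)+3=o, e(vowel)+7=l, a(vowel)+7=h, v(cons)+3=y, e(vowel)+7=l.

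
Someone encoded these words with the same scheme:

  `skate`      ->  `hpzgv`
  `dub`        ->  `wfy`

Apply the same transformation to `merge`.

This is the alphabet-reversal cipher (Atbash): a becomes z, b becomes y, etc.
On merge: m↔n, e↔v, r↔i, g↔t, e↔v.

nvitv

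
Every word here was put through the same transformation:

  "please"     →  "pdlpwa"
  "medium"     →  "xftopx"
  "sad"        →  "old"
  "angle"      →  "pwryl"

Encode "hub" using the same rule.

Two steps: reverse the string, then apply a Caesar shift of +11.
Applying it to hub: reverse → buh; then shift: b+11=m, u+11=f, h+11=s.

mfs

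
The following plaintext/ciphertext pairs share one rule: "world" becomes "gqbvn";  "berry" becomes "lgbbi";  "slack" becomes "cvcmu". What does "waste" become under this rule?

gccdg

Two shifts are in play — +2 for a/e/i/o/u, +10 for every other letter.
For waste: w(cons)+10=g, a(vowel)+2=c, s(cons)+10=c, t(cons)+10=d, e(vowel)+2=g.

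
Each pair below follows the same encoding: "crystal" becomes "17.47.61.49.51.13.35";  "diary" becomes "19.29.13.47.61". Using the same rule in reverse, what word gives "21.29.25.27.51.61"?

eighty

c(#3)→17 and r(#18)→47: differences scale by 2, so n = 2·pos + 11. With a=1..z=26, the number is 2·pos + 11.
Undoing it on 21.29.25.27.51.61: 21→(21−11)÷2=5=e, 29→(29−11)÷2=9=i, 25→(25−11)÷2=7=g, 27→(27−11)÷2=8=h, 51→(51−11)÷2=20=t, 61→(61−11)÷2=25=y.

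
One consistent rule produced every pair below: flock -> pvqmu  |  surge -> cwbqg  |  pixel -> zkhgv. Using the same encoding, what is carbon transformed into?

mcblqx

The shift depends on letter class: consonant f→p is +10, but vowel o→q is +2. The rule splits by letter class: vowels +2, consonants +10.
On carbon: c(cons)+10=m, a(vowel)+2=c, r(cons)+10=b, b(cons)+10=l, o(vowel)+2=q, n(cons)+10=x.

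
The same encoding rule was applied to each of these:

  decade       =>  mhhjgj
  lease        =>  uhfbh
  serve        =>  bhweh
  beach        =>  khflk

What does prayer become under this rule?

Shifts by position in decade: pos 0: d→m (+9), pos 1: e→h (+3), pos 2: c→h (+5), pos 3: a→j (+9), pos 4: d→g (+3), pos 5: e→j (+5) — repeating every 3. A repeating key of period 3 is used — shifts +9, +3, +5 over and over.
Applying it to prayer: p+9=y, r+3=u, a+5=f, y+9=h, e+3=h, r+5=w.

yufhhw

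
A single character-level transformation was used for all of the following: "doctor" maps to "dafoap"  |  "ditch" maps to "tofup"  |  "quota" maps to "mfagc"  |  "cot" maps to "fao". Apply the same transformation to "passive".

qhueemb

The output letters match the input read backwards, each shifted +12: doctor reversed is rotcod. Read the word backwards and shift each letter +12.
For passive: reverse → evissap; then shift: e+12=q, v+12=h, i+12=u, s+12=e, s+12=e, a+12=m, p+12=b.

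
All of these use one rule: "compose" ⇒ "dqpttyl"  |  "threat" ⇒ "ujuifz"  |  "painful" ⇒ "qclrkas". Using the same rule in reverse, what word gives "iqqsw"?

honor

In compose: c→d is +1, o→q is +2, m→p is +3, p→t is +4 — the shift increases by 1 each position. Letter i (0-indexed) is shifted by i+1, so successive shifts are 1, 2, 3, ….
Decoding iqqsw: i−1=h, q−2=o, q−3=n, s−4=o, w−5=r.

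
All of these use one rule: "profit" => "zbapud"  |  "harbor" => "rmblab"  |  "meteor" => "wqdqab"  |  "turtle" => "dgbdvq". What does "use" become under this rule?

The shift depends on letter class: consonant p→z is +10, but vowel o→a is +12. Two shifts are in play — +12 for a/e/i/o/u, +10 for every other letter.
On use: u(vowel)+12=g, s(cons)+10=c, e(vowel)+12=q.

gcq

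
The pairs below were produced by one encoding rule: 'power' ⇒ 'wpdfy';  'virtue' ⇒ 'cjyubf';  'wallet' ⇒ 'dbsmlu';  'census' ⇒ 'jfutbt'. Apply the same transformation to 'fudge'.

mvkhl

The shifts repeat in a cycle of length 2: positions 0,1,… shift by +7, +1, then the pattern repeats.
Applying it to fudge: f+7=m, u+1=v, d+7=k, g+1=h, e+7=l.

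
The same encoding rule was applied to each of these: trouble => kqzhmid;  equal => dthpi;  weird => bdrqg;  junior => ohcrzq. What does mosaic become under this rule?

t(19)→k(10) and r(17)→q(16) fit y≡23x+15 (mod 26); the inverse of 23 mod 26 is 17. Each letter's alphabet position (a=0..z=25) is mapped through 23·x+15 mod 26 — an affine cipher.
Applying it to mosaic: m(12)→23·12+15≡5=f; o(14)→23·14+15≡25=z; s(18)→23·18+15≡13=n; a(0)→23·0+15≡15=p; i(8)→23·8+15≡17=r; c(2)→23·2+15≡9=j (all mod 26).

fznprj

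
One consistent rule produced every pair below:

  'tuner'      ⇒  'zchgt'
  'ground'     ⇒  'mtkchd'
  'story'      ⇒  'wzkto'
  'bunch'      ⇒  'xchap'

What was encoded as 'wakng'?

t(19)→z(25) and u(20)→c(2) fit y≡3x+20 (mod 26); the inverse of 3 mod 26 is 9. This is an affine cipher: with a=0,…,z=25, each position x becomes (3x+20) mod 26.
Undoing it on wakng: w(22)→9·(22−20)≡18=s; a(0)→9·(0−20)≡2=c; k(10)→9·(10−20)≡14=o; n(13)→9·(13−20)≡15=p; g(6)→9·(6−20)≡4=e (all mod 26).

scope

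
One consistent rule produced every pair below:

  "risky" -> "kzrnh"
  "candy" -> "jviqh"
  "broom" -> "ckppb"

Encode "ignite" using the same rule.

r(17)→k(10) and i(8)→z(25) fit y≡7x+21 (mod 26); the inverse of 7 mod 26 is 15. Treating letters as 0–25, the rule is x ↦ 7x + 21 (mod 26).
Applying it to ignite: i(8)→7·8+21≡25=z; g(6)→7·6+21≡11=l; n(13)→7·13+21≡8=i; i(8)→7·8+21≡25=z; t(19)→7·19+21≡24=y; e(4)→7·4+21≡23=x (all mod 26).

zlizyx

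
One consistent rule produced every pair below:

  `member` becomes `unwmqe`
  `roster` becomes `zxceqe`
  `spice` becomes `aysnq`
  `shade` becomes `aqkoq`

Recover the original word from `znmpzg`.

recent

In member: m→u is +8, e→n is +9, m→w is +10, b→m is +11 — the shift increases by 1 each position. Each letter shifts forward by (position + 8), i.e. 8, 9, 10, … — the shift grows by one for each successive letter.
Reversing it on znmpzg: z−8=r, n−9=e, m−10=c, p−11=e, z−12=n, g−13=t.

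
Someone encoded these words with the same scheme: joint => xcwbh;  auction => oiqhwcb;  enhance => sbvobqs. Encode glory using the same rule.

This is a Caesar cipher with shift 14.
On glory: g+14=u, l+14=z, o+14=c, r+14=f, y+14=m.

uzcfm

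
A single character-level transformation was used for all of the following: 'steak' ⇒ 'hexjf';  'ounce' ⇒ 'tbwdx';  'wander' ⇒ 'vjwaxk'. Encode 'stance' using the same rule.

This is an affine cipher: with a=0,…,z=25, each position x becomes (23x+9) mod 26.
Applying it to stance: s(18)→23·18+9≡7=h; t(19)→23·19+9≡4=e; a(0)→23·0+9≡9=j; n(13)→23·13+9≡22=w; c(2)→23·2+9≡3=d; e(4)→23·4+9≡23=x (all mod 26).

hejwdx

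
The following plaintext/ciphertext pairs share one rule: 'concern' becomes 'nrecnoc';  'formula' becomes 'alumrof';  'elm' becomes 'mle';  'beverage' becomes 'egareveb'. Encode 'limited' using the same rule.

detimil

The output letters match the input read backwards: concern reversed is nrecnoc. It's just the letters in reverse order.
For limited: reverse → detimil.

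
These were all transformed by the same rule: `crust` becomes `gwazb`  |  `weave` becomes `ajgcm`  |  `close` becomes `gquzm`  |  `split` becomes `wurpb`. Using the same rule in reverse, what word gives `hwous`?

drink

In crust: c→g is +4, r→w is +5, u→a is +6, s→z is +7 — the shift increases by 1 each position. The shift increases by 1 at each position, starting from +4: 4, 5, 6, ….
Undoing it on hwous: h−4=d, w−5=r, o−6=i, u−7=n, s−8=k.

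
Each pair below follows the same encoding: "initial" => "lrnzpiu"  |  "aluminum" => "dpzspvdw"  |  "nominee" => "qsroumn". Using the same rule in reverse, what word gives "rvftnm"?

orange

In initial: i→l is +3, n→r is +4, i→n is +5, t→z is +6 — the shift increases by 1 each position. Letter i (0-indexed) is shifted by i+3, so successive shifts are 3, 4, 5, ….
Decoding rvftnm: r−3=o, v−4=r, f−5=a, t−6=n, n−7=g, m−8=e.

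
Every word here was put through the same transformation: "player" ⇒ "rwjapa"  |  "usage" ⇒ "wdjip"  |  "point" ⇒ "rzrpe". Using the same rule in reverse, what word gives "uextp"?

Shifts by position in player: pos 0: p→r (+2), pos 1: l→w (+11), pos 2: a→j (+9), pos 3: y→a (+2), pos 4: e→p (+11), pos 5: r→a (+9) — repeating every 3. It's a Vigenère-style cipher with numeric key [2,11,9]: position i shifts by key[i mod 3].
Undoing it on uextp: u−2=s, e−11=t, x−9=o, t−2=r, p−11=e.

store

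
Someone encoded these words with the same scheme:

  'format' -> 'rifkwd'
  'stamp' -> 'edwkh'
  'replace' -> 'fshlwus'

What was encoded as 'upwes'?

This is an affine cipher: with a=0,…,z=25, each position x becomes (25x+22) mod 26.
Undoing it on upwes: u(20)→25·(20−22)≡2=c; p(15)→25·(15−22)≡7=h; w(22)→25·(22−22)≡0=a; e(4)→25·(4−22)≡18=s; s(18)→25·(18−22)≡4=e (all mod 26).

chase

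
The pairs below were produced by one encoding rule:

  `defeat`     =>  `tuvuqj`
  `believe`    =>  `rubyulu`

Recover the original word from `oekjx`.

Compare letters: d→t is +16, e→u is +16, f→v is +16 — a constant shift. This is a Caesar cipher with shift 16.
Decoding oekjx: o−16=y, e−16=o, k−16=u, j−16=t, x−16=h.

youth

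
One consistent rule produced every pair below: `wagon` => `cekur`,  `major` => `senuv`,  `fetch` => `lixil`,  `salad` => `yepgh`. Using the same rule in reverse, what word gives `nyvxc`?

Shifts by position in wagon: pos 0: w→c (+6), pos 1: a→e (+4), pos 2: g→k (+4), pos 3: o→u (+6), pos 4: n→r (+4) — repeating every 3. A repeating key of period 3 is used — shifts +6, +4, +4 over and over.
Decoding nyvxc: n−6=h, y−4=u, v−4=r, x−6=r, c−4=y.

hurry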